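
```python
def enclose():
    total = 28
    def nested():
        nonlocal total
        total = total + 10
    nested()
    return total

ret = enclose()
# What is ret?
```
38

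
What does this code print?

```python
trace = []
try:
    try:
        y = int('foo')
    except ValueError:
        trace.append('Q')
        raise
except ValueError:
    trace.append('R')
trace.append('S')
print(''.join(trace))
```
QRS

raise without argument re-raises current exception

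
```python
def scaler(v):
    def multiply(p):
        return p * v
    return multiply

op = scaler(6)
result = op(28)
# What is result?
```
168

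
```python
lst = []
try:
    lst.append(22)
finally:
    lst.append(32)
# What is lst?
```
[22, 32]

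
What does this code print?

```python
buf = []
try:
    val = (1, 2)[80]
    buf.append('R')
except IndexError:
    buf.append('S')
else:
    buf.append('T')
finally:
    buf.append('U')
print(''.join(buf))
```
SU

Exception: except runs, else skipped, finally runs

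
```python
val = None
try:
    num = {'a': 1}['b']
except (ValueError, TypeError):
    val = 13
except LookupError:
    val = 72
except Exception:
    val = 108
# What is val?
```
72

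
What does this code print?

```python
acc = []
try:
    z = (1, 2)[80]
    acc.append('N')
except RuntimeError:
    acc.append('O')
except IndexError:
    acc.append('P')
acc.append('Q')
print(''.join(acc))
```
PQ

IndexError is caught by its specific handler, not RuntimeError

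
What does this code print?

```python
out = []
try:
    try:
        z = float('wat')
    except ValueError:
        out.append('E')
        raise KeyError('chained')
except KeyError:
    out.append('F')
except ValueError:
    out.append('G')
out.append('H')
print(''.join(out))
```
EFH

KeyError raised and caught, original ValueError not re-raised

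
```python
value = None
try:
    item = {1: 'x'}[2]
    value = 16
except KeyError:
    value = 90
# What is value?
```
90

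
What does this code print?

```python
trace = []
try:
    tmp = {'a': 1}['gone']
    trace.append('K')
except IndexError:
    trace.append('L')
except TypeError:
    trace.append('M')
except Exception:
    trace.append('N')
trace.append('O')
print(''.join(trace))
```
NO

KeyError not specifically caught, falls to Exception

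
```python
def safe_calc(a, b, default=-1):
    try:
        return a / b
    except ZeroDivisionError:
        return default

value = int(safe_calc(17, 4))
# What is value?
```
4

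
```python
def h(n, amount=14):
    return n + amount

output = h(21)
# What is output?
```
35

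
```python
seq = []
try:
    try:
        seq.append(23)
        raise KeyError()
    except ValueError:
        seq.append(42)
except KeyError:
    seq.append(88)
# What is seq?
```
[23, 88]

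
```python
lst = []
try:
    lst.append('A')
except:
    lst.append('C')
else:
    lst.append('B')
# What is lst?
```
['A', 'B']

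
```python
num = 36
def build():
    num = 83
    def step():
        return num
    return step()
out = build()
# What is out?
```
83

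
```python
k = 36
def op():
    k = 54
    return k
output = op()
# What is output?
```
54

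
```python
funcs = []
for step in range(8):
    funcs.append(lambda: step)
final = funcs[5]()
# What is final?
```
7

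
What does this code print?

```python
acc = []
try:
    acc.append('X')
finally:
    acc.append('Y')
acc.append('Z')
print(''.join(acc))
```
XYZ

try/finally without except, no exception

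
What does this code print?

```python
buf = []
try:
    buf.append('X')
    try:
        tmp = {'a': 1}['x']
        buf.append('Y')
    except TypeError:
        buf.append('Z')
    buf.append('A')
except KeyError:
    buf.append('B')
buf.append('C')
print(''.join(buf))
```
XBC

Inner handler doesn't match, propagates to outer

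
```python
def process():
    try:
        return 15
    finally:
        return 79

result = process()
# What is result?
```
79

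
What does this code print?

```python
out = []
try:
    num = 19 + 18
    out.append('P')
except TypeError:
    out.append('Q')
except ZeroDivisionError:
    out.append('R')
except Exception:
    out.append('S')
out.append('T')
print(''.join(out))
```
PT

No exception, try block completes normally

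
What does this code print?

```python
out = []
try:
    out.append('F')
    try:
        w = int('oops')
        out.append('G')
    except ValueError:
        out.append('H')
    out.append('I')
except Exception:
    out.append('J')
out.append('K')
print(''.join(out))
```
FHIK

Inner exception caught by inner handler, outer continues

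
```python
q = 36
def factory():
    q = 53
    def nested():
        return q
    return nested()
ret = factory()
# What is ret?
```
53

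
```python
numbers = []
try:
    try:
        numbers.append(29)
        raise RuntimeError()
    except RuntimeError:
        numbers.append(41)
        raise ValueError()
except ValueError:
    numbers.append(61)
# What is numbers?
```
[29, 41, 61]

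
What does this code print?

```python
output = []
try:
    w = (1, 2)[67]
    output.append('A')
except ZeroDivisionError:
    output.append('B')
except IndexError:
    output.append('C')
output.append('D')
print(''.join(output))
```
CD

IndexError is caught by its specific handler, not ZeroDivisionError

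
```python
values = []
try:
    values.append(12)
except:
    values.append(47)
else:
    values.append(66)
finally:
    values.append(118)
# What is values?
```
[12, 66, 118]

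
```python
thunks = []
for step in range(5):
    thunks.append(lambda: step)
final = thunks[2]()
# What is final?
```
4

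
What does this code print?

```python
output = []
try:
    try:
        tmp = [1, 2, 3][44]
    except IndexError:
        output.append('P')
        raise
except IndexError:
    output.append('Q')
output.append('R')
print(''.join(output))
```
PQR

raise without argument re-raises current exception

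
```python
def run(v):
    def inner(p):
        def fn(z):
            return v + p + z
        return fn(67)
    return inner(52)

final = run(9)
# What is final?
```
128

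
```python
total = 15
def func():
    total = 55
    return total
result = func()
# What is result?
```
55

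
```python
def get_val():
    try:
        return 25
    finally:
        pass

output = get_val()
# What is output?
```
25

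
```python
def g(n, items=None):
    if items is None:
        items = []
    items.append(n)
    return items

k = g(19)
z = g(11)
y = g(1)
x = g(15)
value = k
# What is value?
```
[19]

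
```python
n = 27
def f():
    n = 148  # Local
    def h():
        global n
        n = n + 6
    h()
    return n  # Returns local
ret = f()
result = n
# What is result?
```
33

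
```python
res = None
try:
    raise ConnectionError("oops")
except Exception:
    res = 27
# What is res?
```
27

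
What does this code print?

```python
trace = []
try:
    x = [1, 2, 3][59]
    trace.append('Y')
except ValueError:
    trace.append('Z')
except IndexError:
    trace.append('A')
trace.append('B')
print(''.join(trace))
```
AB

IndexError is caught by its specific handler, not ValueError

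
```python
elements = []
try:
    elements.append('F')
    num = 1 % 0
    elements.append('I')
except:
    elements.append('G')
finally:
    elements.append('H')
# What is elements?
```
['F', 'G', 'H']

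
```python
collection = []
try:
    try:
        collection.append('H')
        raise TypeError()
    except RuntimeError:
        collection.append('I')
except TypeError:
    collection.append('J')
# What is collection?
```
['H', 'J']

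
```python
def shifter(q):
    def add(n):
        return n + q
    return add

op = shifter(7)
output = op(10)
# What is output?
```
17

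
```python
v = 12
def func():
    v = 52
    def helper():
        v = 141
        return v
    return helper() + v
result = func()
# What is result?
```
193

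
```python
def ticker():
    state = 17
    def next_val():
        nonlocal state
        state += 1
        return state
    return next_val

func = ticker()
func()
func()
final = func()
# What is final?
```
20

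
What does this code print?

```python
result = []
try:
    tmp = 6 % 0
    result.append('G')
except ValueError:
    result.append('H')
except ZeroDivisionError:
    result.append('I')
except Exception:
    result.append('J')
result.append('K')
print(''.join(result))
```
IK

ZeroDivisionError matches before generic Exception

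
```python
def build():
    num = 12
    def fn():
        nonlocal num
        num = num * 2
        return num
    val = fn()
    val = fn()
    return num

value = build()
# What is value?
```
48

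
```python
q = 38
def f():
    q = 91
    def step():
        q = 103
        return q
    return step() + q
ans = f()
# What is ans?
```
194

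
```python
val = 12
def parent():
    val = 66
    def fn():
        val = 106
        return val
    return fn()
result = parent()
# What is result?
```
106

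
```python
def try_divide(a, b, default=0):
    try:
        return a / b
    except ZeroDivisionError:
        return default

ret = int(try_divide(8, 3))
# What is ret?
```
2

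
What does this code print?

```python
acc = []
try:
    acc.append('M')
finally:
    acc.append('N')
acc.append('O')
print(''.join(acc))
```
MNO

try/finally without except, no exception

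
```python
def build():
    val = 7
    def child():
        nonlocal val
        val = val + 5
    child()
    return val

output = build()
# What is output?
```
12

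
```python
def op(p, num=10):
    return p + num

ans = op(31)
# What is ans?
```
41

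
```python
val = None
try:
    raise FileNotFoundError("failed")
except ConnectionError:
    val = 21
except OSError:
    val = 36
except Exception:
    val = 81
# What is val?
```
36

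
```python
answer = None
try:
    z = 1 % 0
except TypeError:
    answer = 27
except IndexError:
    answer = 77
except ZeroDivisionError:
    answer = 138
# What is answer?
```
138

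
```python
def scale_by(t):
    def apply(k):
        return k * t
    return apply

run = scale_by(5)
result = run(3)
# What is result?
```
15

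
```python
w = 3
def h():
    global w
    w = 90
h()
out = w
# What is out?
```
90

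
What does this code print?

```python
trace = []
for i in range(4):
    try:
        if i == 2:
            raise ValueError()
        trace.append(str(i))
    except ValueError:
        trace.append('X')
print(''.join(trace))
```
01X3

Exception on i=2 caught, loop continues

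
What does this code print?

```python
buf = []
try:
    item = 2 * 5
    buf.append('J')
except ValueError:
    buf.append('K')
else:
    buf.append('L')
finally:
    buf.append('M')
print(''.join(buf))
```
JLM

else runs before finally when no exception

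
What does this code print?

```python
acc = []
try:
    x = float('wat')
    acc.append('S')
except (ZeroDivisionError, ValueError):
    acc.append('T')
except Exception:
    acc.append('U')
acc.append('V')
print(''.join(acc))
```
TV

ValueError matches tuple containing it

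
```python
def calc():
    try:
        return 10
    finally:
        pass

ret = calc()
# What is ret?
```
10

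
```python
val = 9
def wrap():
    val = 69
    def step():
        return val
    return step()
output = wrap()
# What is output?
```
69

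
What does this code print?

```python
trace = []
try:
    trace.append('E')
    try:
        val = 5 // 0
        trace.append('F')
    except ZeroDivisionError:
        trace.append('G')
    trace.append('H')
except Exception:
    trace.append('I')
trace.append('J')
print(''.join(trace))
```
EGHJ

Inner exception caught by inner handler, outer continues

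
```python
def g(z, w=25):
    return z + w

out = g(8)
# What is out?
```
33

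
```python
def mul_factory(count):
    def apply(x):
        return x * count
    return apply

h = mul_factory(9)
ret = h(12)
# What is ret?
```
108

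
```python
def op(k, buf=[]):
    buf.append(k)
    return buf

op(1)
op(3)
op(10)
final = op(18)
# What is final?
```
[1, 3, 10, 18]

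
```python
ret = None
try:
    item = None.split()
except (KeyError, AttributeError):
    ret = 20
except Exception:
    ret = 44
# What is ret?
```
20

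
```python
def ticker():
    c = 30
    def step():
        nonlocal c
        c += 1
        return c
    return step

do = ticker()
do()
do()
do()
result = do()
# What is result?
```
34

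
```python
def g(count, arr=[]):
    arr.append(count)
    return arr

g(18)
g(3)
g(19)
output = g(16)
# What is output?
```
[18, 3, 19, 16]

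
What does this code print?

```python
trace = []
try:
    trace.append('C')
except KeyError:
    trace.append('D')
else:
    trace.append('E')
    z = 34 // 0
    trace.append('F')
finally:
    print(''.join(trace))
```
CE

Try succeeds, else appends 'E', ZeroDivisionError in else is uncaught, finally prints before exception propagates ('F' never appended)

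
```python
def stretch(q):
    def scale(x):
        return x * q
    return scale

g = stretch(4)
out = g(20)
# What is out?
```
80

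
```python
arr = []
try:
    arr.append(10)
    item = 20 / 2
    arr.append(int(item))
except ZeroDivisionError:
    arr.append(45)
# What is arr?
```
[10, 10]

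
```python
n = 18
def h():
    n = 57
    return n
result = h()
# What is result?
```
57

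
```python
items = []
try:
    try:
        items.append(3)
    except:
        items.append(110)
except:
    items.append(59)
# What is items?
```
[3]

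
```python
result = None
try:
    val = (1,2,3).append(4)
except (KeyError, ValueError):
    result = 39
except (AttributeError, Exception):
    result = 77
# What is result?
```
77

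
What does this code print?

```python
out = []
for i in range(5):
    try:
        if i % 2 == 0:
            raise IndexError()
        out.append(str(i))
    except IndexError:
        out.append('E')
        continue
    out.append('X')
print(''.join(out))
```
E1XE3XE

continue in except skips rest of loop body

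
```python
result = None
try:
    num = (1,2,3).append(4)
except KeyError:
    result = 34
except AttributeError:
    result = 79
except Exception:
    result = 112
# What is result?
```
79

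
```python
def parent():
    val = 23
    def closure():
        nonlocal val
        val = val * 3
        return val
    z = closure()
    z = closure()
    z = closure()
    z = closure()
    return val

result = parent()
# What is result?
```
1863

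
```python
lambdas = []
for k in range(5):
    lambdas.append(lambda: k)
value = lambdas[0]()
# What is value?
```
4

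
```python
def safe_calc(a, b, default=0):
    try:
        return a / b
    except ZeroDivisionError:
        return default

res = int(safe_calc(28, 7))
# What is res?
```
4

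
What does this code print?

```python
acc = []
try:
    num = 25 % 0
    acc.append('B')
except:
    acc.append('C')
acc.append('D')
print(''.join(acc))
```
CD

Exception raised in try, caught by bare except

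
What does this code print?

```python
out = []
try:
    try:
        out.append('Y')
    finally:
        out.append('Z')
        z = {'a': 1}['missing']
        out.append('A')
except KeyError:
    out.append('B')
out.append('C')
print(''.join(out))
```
YZBC

Exception in inner finally caught by outer except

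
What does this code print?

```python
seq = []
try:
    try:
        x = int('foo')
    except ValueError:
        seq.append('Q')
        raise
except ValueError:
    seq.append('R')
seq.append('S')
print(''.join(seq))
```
QRS

raise without argument re-raises current exception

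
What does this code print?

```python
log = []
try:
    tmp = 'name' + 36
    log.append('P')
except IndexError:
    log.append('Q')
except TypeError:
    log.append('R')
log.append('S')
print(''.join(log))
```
RS

TypeError is caught by its specific handler, not IndexError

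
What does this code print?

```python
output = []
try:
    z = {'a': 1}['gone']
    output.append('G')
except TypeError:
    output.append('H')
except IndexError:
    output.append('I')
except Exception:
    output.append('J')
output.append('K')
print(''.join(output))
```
JK

KeyError not specifically caught, falls to Exception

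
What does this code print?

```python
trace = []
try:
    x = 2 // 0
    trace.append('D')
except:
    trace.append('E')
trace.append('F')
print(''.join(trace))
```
EF

Exception raised in try, caught by bare except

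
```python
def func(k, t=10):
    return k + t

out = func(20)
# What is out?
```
30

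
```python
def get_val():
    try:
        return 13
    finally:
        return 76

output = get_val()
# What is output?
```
76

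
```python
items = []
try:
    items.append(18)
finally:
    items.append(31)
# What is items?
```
[18, 31]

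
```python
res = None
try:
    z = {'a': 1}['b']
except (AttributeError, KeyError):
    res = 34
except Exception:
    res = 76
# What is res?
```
34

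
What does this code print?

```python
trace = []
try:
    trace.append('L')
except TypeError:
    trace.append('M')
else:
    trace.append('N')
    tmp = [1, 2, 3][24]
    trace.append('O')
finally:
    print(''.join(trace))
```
LN

Try succeeds, else appends 'N', IndexError in else is uncaught, finally prints before exception propagates ('O' never appended)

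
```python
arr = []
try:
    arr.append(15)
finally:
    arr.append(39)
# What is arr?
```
[15, 39]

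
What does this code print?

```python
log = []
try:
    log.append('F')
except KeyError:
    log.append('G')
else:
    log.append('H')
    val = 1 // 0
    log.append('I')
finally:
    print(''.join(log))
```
FH

Try succeeds, else appends 'H', ZeroDivisionError in else is uncaught, finally prints before exception propagates ('I' never appended)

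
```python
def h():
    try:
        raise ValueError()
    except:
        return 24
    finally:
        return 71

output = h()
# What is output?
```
71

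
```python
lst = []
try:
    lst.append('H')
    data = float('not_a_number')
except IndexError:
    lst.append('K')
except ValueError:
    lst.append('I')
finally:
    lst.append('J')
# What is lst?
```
['H', 'I', 'J']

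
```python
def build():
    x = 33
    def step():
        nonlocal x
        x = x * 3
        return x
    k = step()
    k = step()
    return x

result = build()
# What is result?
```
297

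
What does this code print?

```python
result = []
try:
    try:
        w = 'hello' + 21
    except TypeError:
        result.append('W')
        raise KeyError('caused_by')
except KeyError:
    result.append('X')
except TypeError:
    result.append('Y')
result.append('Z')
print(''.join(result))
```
WXZ

KeyError raised and caught, original TypeError not re-raised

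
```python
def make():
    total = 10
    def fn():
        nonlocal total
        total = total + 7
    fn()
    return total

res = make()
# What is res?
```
17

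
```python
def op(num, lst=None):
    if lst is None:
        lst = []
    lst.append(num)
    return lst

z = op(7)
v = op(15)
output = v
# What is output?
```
[15]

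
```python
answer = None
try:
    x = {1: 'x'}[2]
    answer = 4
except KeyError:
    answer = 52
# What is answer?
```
52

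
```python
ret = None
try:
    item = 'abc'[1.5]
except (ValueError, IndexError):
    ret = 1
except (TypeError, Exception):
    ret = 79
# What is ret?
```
79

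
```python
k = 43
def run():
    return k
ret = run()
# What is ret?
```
43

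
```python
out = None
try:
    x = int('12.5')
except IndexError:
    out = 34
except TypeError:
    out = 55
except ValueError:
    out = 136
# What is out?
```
136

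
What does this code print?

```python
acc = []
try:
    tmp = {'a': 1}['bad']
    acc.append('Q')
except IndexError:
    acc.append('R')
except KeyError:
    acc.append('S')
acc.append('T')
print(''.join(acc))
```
ST

KeyError is caught by its specific handler, not IndexError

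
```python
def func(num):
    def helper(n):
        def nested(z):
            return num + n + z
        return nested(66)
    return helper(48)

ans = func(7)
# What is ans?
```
121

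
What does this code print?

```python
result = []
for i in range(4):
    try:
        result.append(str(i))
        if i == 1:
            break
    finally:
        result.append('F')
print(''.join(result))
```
0F1F

finally runs even when breaking out of loop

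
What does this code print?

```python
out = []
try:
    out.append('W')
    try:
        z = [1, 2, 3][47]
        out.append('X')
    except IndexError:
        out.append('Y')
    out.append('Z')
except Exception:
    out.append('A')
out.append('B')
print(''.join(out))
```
WYZB

Inner exception caught by inner handler, outer continues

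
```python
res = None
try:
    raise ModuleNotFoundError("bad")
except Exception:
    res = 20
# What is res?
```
20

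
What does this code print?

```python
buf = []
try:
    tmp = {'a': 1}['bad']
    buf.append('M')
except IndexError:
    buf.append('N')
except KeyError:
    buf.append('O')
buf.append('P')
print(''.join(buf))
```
OP

KeyError is caught by its specific handler, not IndexError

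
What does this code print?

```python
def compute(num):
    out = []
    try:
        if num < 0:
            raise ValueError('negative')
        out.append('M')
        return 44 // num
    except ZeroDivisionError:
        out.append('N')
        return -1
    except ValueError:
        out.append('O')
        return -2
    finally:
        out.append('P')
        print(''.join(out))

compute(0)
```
MNP

num=0 causes ZeroDivisionError, caught, finally prints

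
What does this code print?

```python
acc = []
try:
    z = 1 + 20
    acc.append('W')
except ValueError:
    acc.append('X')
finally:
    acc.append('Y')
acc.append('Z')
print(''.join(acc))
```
WYZ

finally runs after normal execution too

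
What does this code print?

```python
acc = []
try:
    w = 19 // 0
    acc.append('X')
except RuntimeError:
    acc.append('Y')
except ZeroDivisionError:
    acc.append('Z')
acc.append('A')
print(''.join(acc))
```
ZA

ZeroDivisionError is caught by its specific handler, not RuntimeError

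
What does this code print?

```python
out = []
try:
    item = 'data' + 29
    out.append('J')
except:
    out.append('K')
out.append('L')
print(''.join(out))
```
KL

Exception raised in try, caught by bare except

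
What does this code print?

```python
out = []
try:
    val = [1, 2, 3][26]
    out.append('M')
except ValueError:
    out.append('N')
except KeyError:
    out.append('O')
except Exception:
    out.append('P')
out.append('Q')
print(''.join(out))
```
PQ

IndexError not specifically caught, falls to Exception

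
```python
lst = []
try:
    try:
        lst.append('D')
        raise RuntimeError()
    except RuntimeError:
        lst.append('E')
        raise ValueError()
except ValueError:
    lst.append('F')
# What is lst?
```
['D', 'E', 'F']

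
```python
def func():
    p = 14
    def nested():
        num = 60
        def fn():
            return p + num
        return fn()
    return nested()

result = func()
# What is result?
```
74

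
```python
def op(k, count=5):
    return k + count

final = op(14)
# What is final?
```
19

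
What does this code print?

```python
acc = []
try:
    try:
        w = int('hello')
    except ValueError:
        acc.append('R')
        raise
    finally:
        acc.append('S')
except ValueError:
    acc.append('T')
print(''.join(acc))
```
RST

finally runs before re-raised exception propagates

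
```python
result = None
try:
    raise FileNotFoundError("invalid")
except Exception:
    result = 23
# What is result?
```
23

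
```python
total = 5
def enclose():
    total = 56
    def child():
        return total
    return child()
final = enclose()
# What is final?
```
56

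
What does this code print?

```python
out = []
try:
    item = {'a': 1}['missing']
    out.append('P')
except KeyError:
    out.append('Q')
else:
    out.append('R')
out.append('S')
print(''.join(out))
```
QS

else block skipped when exception is caught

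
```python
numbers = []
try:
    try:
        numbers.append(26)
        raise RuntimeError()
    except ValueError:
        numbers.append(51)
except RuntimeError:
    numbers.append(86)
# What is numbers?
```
[26, 86]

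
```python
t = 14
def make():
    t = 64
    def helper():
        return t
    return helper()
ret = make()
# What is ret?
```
64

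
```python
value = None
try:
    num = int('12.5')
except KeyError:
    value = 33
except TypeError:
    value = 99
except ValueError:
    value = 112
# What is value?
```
112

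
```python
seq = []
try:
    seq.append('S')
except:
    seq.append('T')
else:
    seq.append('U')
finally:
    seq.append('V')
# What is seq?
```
['S', 'U', 'V']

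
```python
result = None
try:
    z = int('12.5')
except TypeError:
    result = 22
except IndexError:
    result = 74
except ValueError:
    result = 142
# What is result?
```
142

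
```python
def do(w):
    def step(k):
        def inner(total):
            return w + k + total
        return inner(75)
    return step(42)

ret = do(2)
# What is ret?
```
119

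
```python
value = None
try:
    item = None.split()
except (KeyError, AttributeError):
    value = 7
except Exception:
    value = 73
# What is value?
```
7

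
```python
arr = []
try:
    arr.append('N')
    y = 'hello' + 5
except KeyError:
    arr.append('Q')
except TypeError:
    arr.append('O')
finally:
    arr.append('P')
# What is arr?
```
['N', 'O', 'P']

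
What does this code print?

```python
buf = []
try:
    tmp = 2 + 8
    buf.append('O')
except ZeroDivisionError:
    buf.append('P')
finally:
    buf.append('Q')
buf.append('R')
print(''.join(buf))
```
OQR

finally runs after normal execution too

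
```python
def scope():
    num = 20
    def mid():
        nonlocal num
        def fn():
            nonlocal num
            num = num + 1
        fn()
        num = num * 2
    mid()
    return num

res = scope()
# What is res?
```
42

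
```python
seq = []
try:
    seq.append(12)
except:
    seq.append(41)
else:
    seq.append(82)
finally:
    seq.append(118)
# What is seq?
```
[12, 82, 118]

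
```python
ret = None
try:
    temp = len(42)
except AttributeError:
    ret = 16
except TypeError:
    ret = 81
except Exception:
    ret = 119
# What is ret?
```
81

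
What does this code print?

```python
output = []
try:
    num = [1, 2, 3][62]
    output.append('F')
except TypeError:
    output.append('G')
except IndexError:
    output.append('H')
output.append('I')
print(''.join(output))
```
HI

IndexError is caught by its specific handler, not TypeError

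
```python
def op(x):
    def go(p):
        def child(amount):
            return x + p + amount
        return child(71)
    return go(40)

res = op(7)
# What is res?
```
118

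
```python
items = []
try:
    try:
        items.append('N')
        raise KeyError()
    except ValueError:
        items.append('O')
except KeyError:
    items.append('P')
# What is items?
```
['N', 'P']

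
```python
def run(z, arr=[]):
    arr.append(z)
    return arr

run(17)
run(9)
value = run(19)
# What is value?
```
[17, 9, 19]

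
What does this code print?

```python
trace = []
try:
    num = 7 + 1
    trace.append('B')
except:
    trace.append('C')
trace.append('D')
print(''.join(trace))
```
BD

No exception, try block completes normally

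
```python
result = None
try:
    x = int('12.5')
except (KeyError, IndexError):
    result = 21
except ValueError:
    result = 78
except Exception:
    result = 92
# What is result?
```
78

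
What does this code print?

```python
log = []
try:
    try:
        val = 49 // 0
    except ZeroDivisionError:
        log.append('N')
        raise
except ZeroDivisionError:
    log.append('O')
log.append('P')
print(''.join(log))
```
NOP

raise without argument re-raises current exception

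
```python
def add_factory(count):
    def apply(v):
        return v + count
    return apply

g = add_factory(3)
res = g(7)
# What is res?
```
10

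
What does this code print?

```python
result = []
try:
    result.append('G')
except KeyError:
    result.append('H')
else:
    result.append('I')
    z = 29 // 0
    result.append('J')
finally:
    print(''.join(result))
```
GI

Try succeeds, else appends 'I', ZeroDivisionError in else is uncaught, finally prints before exception propagates ('J' never appended)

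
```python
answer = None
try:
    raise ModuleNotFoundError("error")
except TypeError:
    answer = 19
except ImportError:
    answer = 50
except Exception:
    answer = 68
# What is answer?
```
50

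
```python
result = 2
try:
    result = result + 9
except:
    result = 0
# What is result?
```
11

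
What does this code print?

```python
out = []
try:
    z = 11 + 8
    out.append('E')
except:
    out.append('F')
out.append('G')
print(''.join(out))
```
EG

No exception, try block completes normally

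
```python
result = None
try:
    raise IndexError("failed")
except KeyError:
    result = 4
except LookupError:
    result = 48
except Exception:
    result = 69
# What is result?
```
48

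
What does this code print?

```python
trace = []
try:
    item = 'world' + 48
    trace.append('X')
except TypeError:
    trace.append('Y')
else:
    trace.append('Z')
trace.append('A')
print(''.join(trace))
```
YA

else block skipped when exception is caught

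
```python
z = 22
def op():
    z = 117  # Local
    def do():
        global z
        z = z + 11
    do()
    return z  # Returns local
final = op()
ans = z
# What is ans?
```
33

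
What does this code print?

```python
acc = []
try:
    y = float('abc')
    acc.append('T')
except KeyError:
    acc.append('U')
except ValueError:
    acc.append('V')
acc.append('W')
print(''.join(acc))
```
VW

ValueError is caught by its specific handler, not KeyError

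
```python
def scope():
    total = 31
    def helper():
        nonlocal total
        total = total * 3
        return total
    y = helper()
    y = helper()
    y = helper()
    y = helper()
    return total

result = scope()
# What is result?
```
2511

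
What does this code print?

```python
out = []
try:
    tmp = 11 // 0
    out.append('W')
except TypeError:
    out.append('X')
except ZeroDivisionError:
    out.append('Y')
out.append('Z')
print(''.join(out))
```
YZ

ZeroDivisionError is caught by its specific handler, not TypeError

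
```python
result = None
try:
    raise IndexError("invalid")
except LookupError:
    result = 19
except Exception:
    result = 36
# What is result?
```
19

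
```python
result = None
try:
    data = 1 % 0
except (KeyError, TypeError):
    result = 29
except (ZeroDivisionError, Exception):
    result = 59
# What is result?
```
59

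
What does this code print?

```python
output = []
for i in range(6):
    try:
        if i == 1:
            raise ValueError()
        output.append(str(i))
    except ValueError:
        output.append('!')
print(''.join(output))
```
0!2345

Exception on i=1 caught, loop continues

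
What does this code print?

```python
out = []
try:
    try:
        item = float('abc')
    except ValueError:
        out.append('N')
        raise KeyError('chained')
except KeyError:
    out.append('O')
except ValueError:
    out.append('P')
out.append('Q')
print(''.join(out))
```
NOQ

KeyError raised and caught, original ValueError not re-raised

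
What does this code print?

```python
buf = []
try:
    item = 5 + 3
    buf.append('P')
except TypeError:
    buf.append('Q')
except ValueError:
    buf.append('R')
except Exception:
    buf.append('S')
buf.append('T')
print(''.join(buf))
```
PT

No exception, try block completes normally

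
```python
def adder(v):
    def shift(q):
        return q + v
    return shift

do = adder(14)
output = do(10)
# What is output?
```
24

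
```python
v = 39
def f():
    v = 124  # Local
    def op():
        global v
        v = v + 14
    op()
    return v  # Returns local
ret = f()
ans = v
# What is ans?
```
53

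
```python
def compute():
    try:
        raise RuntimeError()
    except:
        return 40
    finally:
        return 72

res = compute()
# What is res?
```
72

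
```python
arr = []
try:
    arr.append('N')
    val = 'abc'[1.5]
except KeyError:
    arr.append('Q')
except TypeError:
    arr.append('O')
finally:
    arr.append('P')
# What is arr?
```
['N', 'O', 'P']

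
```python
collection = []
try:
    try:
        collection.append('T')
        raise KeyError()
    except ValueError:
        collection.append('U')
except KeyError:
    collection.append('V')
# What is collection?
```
['T', 'V']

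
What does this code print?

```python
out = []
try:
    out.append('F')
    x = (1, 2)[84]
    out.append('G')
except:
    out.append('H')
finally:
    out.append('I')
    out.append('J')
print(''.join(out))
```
FHIJ

Code before exception runs, then except, then all of finally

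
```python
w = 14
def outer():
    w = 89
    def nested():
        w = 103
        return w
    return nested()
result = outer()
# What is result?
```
103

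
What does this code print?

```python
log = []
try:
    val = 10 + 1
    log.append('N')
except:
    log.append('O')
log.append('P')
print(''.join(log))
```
NP

No exception, try block completes normally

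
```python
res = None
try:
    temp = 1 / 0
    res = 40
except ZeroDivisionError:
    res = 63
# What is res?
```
63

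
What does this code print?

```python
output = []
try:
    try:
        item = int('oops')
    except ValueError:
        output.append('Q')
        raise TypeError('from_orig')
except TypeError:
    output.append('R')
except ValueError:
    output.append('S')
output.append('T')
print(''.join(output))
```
QRT

TypeError raised and caught, original ValueError not re-raised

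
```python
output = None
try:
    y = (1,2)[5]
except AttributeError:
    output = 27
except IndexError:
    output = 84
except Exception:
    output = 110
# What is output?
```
84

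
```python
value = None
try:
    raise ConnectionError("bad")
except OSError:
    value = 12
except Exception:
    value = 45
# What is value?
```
12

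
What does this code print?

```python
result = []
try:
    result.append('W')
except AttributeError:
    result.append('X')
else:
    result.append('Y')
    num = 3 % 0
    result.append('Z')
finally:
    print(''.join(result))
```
WY

Try succeeds, else appends 'Y', ZeroDivisionError in else is uncaught, finally prints before exception propagates ('Z' never appended)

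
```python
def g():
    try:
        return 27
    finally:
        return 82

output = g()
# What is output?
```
82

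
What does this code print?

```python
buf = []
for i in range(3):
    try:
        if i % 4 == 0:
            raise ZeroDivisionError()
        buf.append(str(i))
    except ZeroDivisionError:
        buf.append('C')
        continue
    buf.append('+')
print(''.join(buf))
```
C1+2+

continue in except skips rest of loop body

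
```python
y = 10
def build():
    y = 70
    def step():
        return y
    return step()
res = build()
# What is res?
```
70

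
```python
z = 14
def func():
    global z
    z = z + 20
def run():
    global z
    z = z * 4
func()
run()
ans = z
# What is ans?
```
136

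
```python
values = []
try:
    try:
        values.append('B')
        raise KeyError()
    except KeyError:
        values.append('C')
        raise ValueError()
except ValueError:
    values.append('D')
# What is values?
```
['B', 'C', 'D']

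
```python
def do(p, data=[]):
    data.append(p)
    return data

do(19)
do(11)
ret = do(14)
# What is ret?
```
[19, 11, 14]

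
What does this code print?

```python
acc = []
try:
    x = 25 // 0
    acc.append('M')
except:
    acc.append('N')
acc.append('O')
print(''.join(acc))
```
NO

Exception raised in try, caught by bare except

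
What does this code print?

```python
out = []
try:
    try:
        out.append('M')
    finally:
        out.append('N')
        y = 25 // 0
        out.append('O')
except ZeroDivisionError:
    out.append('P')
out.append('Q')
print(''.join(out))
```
MNPQ

Exception in inner finally caught by outer except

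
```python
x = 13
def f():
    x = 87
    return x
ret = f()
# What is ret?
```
87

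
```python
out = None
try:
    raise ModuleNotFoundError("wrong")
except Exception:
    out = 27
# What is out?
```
27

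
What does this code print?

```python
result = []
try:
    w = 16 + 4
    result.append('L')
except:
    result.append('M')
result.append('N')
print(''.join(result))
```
LN

No exception, try block completes normally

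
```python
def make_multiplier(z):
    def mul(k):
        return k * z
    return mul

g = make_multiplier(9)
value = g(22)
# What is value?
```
198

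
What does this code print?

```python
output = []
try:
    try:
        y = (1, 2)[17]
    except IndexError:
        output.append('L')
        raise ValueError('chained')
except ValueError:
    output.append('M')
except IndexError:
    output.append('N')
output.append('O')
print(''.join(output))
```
LMO

ValueError raised and caught, original IndexError not re-raised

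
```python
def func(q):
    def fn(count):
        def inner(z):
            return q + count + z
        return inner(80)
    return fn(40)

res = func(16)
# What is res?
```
136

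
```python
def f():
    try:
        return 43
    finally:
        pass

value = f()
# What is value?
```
43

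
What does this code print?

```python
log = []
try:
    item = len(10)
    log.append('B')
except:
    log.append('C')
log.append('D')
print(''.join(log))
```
CD

Exception raised in try, caught by bare except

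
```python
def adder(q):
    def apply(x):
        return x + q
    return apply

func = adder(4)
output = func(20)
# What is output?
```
24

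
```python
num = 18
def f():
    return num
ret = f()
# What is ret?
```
18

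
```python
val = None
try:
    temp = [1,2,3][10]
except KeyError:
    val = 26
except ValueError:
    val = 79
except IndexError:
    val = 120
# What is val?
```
120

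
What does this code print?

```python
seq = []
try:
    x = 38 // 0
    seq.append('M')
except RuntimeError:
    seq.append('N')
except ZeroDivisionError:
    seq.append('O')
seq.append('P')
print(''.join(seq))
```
OP

ZeroDivisionError is caught by its specific handler, not RuntimeError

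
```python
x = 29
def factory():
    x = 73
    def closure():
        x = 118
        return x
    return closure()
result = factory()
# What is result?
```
118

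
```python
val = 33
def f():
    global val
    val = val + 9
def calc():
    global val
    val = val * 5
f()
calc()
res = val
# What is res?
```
210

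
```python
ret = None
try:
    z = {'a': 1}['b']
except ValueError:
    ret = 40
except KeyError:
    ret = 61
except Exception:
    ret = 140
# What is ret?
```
61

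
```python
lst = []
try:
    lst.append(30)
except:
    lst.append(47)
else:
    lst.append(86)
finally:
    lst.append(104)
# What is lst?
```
[30, 86, 104]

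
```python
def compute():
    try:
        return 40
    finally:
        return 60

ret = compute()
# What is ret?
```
60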